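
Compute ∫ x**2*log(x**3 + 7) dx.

x**3*log(x**3 + 7)/3 - x**3/3 + 7*log(x**3 + 7)/3 + C

Let u = x**3 + 7, so du = (3*x**2) dx.
The integral becomes (1/3)·∫ log(u) du; integrate by parts with u′=log(u), dv′=du.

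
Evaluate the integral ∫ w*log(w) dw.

Use integration by parts with u = log(w), dv = w dw.
Then du = 1/w dw and v = w**2/2.

w**2*log(w)/2 - w**2/4 + C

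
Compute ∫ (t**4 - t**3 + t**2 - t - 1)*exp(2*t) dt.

(4*t**4 - 12*t**3 + 22*t**2 - 26*t + 9)*exp(2*t)/8 + C

Use integration by parts with u = t**4 - t**3 + t**2 - t - 1, dv = exp(2*t) dt, so v = exp(2*t)/2.
Apply parts 4 times (tabular method): alternate signs, differentiate u down to 0, integrate dv up.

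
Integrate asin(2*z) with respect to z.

z*asin(2*z) + sqrt(-4*z**2 + 1)/2 + C

Use integration by parts with u = arcsin(2*z), dv = dz.
Then du = 2/sqrt(-4*z**2 + 1) dz.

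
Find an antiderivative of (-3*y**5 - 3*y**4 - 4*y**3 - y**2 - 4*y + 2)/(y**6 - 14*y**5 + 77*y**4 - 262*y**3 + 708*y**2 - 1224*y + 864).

-14069*log(y - 6)/720 + 2063*log(y - 4)/100 - 12331*log(y - 2)/2704 + 17893*log(y**2 + 9)/76050 + 7994*atan(y/3)/38025 + 93/(52*y - 104) + C

Factor the denominator: (y - 6)*(y - 4)*(y - 2)**2*(y**2 + 9).
Partial-fraction decomposition: (17893*y + 23982)/(38025*(y**2 + 9)) - 12331/(2704*(y - 2)) - 93/(52*(y - 2)**2) + 2063/(100*(y - 4)) - 14069/(720*(y - 6)).
Integrate each term; A/(y−a) gives A·log|y−a|; the (By+D)/(y²+p²) term gives a log and an atan.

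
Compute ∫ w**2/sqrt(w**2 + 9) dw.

w*sqrt(w**2 + 9)/2 - 9*log(w + sqrt(w**2 + 9))/2 + C

Substitute w = 3·tan(θ), so dw = 3·sec(θ)^2 dθ and the radical becomes sqrt(w**2 + 9) = 3·sec(θ) by the Pythagorean identity.
Integrate the resulting trig expression in θ, then back-substitute tan(θ) = w/3, sec(θ) = sqrt(w**2 + 9)/3 (absorbing any constant into C).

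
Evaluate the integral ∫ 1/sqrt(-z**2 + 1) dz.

Substitute z = sin(θ), so dz = cos(θ) dθ and the radical becomes sqrt(-z**2 + 1) = cos(θ) by the Pythagorean identity.
Integrate the resulting trig expression in θ, then back-substitute θ = asin(z), sin(θ) = z, cos(θ) = sqrt(-z**2 + 1) (absorbing any constant into C).

asin(z) + C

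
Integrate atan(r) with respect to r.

Use integration by parts with u = arctan(r), dv = dr.
Then du = 1/(r**2 + 1) dr.

r*atan(r) - log(r**2 + 1)/2 + C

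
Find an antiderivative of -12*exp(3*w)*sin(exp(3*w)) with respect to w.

4*cos(exp(3*w)) + C

Let u = exp(3*w), so du = (3*exp(3*w)) dw.
Rewriting, the integral becomes -4·∫ sin(u) du = -4·-cos(u).
Substituting back, u = exp(3*w).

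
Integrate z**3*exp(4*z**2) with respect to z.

(4*z**2 - 1)*exp(4*z**2)/32 + C

Let u = z², du = 2z dz; rewrite as (1/2)∫ u^1·exp(4u) du.
Now integrate by parts 1 time.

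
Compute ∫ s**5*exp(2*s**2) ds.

(2*s**4 - 2*s**2 + 1)*exp(2*s**2)/8 + C

Let u = s², du = 2s ds; rewrite as (1/2)∫ u^2·exp(2u) du.
Now integrate by parts 2 times.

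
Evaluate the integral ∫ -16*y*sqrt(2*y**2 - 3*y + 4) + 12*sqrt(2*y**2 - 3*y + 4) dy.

Let u = 2*y**2 - 3*y + 4, so du = (4*y - 3) dy.
Rewriting, the integral becomes -4·∫ √u du = -4·(2/3)u^(3/2).
Substituting back, u = 2*y**2 - 3*y + 4.

-8*(2*y**2 - 3*y + 4)**(3/2)/3 + C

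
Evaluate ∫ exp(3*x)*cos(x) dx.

exp(3*x)*sin(x)/10 + 3*exp(3*x)*cos(x)/10 + C

Let I denote the integral. Integrate by parts with u = cos(x), dv = exp(3*x) dx, so v = exp(3*x)/3: I = exp(3*x)*cos(x)/3 + (1/3)·∫ exp(3*x)*sin(x) dx.
Apply parts again with u = sin(x), dv = exp(3*x) dx: ∫ exp(3*x)*sin(x) dx = exp(3*x)*sin(x)/3 − (1/3)·I. Substituting back brings back I: I = exp(3*x)*sin(x)/9 + exp(3*x)*cos(x)/3 − (1/9)·I.
Solving for I: (1 + 1/9)·I equals the remaining terms, so I = (9/10)·(exp(3*x)*sin(x)/9 + exp(3*x)*cos(x)/3).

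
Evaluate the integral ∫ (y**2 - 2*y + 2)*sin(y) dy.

Use integration by parts with u = y**2 - 2*y + 2, dv = sin(y) dy, so v = -cos(y).
Apply parts 2 times (tabular method): alternate signs, differentiate u down to 0, integrate dv up.

-y**2*cos(y) + 2*y*sin(y) + 2*y*cos(y) - 2*sin(y) + C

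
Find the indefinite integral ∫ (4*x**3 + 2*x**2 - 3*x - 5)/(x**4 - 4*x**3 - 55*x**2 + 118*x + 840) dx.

361*log(x - 7)/33 - 83*log(x - 6)/10 - 217*log(x + 4)/110 + 10*log(x + 5)/3 + C

Factor the denominator: (x - 7)*(x - 6)*(x + 4)*(x + 5).
Partial-fraction decomposition: 10/(3*(x + 5)) - 217/(110*(x + 4)) - 83/(10*(x - 6)) + 361/(33*(x - 7)).
Integrate each term: A/(x−a) contributes A·log|x−a|.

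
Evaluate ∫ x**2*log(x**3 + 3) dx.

Let u = x**3 + 3, so du = (3*x**2) dx.
The integral becomes (1/3)·∫ log(u) du; integrate by parts with u′=log(u), dv′=du.

x**3*log(x**3 + 3)/3 - x**3/3 + log(x**3 + 3) + C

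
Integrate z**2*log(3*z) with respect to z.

Use integration by parts with u = log(3*z), dv = z**2 dz.
Then du = 1/z dz and v = z**3/3.

z**3*(log(z) + log(3))/3 - z**3/9 + C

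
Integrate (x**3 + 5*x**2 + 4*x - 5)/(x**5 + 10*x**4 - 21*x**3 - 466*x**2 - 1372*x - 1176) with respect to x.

Factor the denominator: (x - 7)*(x + 2)**2*(x + 6)*(x + 7).
Partial-fraction decomposition: -131/(350*(x + 7)) + 5/(16*(x + 6)) + 659/(32400*(x + 2)) + 1/(180*(x + 2)**2) + 47/(1134*(x - 7)).
Integrate each term; A/(x−a) gives A·log|x−a|; A/(x−a)² gives −A/(x−a).

47*log(x - 7)/1134 + 659*log(x + 2)/32400 + 5*log(x + 6)/16 - 131*log(x + 7)/350 - 1/(180*x + 360) + C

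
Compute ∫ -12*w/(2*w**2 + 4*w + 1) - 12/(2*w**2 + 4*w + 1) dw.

Let u = 2*w**2 + 4*w + 1, so du = (4*w + 4) dw.
Rewriting, the integral becomes -3·∫ 1/u du = -3·log(u).
Substituting back, u = 2*w**2 + 4*w + 1.

-3*log(2*w**2 + 4*w + 1) + C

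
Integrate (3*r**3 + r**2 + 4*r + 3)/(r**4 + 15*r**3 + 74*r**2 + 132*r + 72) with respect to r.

-3*log(r + 1)/25 + 25*log(r + 2)/16 + 623*log(r + 6)/400 + 633/(20*r + 120) + C

Factor the denominator: (r + 1)*(r + 2)*(r + 6)**2.
Partial-fraction decomposition: 623/(400*(r + 6)) - 633/(20*(r + 6)**2) + 25/(16*(r + 2)) - 3/(25*(r + 1)).
Integrate each term; A/(r−a) gives A·log|r−a|; A/(r−a)² gives −A/(r−a).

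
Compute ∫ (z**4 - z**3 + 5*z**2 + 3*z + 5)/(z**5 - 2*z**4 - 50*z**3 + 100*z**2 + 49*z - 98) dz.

Factor the denominator: (z - 7)*(z - 2)*(z - 1)*(z + 1)*(z + 7).
Partial-fraction decomposition: 991/(2016*(z + 7)) - 1/(32*(z + 1)) + 13/(96*(z - 1)) - 13/(45*(z - 2)) + 2329/(3360*(z - 7)).
Integrate each term: A/(z−a) contributes A·log|z−a|.

2329*log(z - 7)/3360 - 13*log(z - 2)/45 + 13*log(z - 1)/96 - log(z + 1)/32 + 991*log(z + 7)/2016 + C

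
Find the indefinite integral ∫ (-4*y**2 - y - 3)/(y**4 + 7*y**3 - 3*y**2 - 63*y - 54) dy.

-7*log(y - 3)/36 + 3*log(y + 1)/20 - log(y + 3) + 47*log(y + 6)/45 + C

Factor the denominator: (y - 3)*(y + 1)*(y + 3)*(y + 6).
Partial-fraction decomposition: 47/(45*(y + 6)) - 1/(y + 3) + 3/(20*(y + 1)) - 7/(36*(y - 3)).
Integrate each term: A/(y−a) contributes A·log|y−a|.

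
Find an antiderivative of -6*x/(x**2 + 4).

-3*log(x**2 + 4) + C

Let u = x**2 + 4, so du = (2*x) dx.
Rewriting, the integral becomes -3·∫ 1/u du = -3·log(u).
Substituting back, u = x**2 + 4.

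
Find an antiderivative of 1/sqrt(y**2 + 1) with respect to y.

log(y + sqrt(y**2 + 1)) + C

Substitute y = tan(θ), so dy = sec(θ)^2 dθ and the radical becomes sqrt(y**2 + 1) = sec(θ) by the Pythagorean identity.
Integrate the resulting trig expression in θ, then back-substitute tan(θ) = y, sec(θ) = sqrt(y**2 + 1) (absorbing any constant into C).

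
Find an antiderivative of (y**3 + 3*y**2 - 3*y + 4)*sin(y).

Use integration by parts with u = y**3 + 3*y**2 - 3*y + 4, dv = sin(y) dy, so v = -cos(y).
Apply parts 3 times (tabular method): alternate signs, differentiate u down to 0, integrate dv up.

-y**3*cos(y) + 3*y**2*sin(y) - 3*y**2*cos(y) + 6*y*sin(y) + 9*y*cos(y) - 9*sin(y) + 2*cos(y) + C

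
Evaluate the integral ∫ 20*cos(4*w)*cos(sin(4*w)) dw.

5*sin(sin(4*w)) + C

Let u = sin(4*w), so du = (4*cos(4*w)) dw.
Rewriting, the integral becomes 5·∫ cos(u) du = 5·sin(u).
Substituting back, u = sin(4*w).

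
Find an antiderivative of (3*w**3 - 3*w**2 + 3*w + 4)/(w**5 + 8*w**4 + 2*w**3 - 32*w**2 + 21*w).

Factor the denominator: w*(w - 1)**2*(w + 3)*(w + 7).
Partial-fraction decomposition: -1193/(1792*(w + 7)) + 113/(192*(w + 3)) - 29/(256*(w - 1)) + 7/(32*(w - 1)**2) + 4/(21*w).
Integrate each term; A/(w−a) gives A·log|w−a|; A/(w−a)² gives −A/(w−a).

4*log(w)/21 - 29*log(w - 1)/256 + 113*log(w + 3)/192 - 1193*log(w + 7)/1792 - 7/(32*w - 32) + C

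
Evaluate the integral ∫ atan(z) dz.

z*atan(z) - log(z**2 + 1)/2 + C

Use integration by parts with u = arctan(z), dv = dz.
Then du = 1/(z**2 + 1) dz.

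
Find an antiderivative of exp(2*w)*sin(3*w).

Let I denote the integral. Integrate by parts with u = sin(3*w), dv = exp(2*w) dw, so v = exp(2*w)/2: I = exp(2*w)*sin(3*w)/2 − (3/2)·∫ exp(2*w)*cos(3*w) dw.
Apply parts again with u = cos(3*w), dv = exp(2*w) dw: ∫ exp(2*w)*cos(3*w) dw = exp(2*w)*cos(3*w)/2 + (3/2)·I. Substituting back brings back I: I = exp(2*w)*sin(3*w)/2 - 3*exp(2*w)*cos(3*w)/4 − (9/4)·I.
Solving for I: (1 + 9/4)·I equals the remaining terms, so I = (4/13)·(exp(2*w)*sin(3*w)/2 - 3*exp(2*w)*cos(3*w)/4).

2*exp(2*w)*sin(3*w)/13 - 3*exp(2*w)*cos(3*w)/13 + C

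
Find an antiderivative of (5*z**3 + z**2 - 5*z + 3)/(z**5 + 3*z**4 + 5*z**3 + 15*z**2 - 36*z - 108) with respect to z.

37*log(z - 2)/260 + 23*log(z + 2)/52 - 6*log(z + 3)/5 + 4*log(z**2 + 9)/13 + 2*atan(z/3)/3 + C

Factor the denominator: (z - 2)*(z + 2)*(z + 3)*(z**2 + 9).
Partial-fraction decomposition: 2*(4*z + 13)/(13*(z**2 + 9)) - 6/(5*(z + 3)) + 23/(52*(z + 2)) + 37/(260*(z - 2)).
Integrate each term; A/(z−a) gives A·log|z−a|; the (Bz+D)/(z²+p²) term gives a log and an atan.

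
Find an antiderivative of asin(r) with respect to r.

r*asin(r) + sqrt(-r**2 + 1) + C

Use integration by parts with u = arcsin(r), dv = dr.
Then du = 1/sqrt(-r**2 + 1) dr.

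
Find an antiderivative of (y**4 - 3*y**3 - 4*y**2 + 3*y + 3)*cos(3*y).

y**4*sin(3*y)/3 - y**3*sin(3*y) + 4*y**3*cos(3*y)/9 - 16*y**2*sin(3*y)/9 - y**2*cos(3*y) + 5*y*sin(3*y)/3 - 32*y*cos(3*y)/27 + 113*sin(3*y)/81 + 5*cos(3*y)/9 + C

Use integration by parts with u = y**4 - 3*y**3 - 4*y**2 + 3*y + 3, dv = cos(3*y) dy, so v = sin(3*y)/3.
Apply parts 4 times (tabular method): alternate signs, differentiate u down to 0, integrate dv up.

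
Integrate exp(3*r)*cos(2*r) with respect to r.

2*exp(3*r)*sin(2*r)/13 + 3*exp(3*r)*cos(2*r)/13 + C

Let I denote the integral. Integrate by parts with u = cos(2*r), dv = exp(3*r) dr, so v = exp(3*r)/3: I = exp(3*r)*cos(2*r)/3 + (2/3)·∫ exp(3*r)*sin(2*r) dr.
Apply parts again with u = sin(2*r), dv = exp(3*r) dr: ∫ exp(3*r)*sin(2*r) dr = exp(3*r)*sin(2*r)/3 − (2/3)·I. Substituting back brings back I: I = 2*exp(3*r)*sin(2*r)/9 + exp(3*r)*cos(2*r)/3 − (4/9)·I.
Solving for I: (1 + 4/9)·I equals the remaining terms, so I = (9/13)·(2*exp(3*r)*sin(2*r)/9 + exp(3*r)*cos(2*r)/3).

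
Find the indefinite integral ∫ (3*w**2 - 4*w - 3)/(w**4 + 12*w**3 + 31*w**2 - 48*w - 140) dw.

log(w - 2)/252 - 17*log(w + 2)/60 + 46*log(w + 5)/21 - 86*log(w + 7)/45 + C

Factor the denominator: (w - 2)*(w + 2)*(w + 5)*(w + 7).
Partial-fraction decomposition: -86/(45*(w + 7)) + 46/(21*(w + 5)) - 17/(60*(w + 2)) + 1/(252*(w - 2)).
Integrate each term: A/(w−a) contributes A·log|w−a|.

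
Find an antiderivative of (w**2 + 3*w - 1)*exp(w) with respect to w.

Use integration by parts with u = w**2 + 3*w - 1, dv = exp(w) dw, so v = exp(w).
Apply parts 2 times (tabular method): alternate signs, differentiate u down to 0, integrate dv up.

(w**2 + w - 2)*exp(w) + C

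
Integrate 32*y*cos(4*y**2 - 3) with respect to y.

Let u = 4*y**2 - 3, so du = (8*y) dy.
Rewriting, the integral becomes 4·∫ cos(u) du = 4·sin(u).
Substituting back, u = 4*y**2 - 3.

4*sin(4*y**2 - 3) + C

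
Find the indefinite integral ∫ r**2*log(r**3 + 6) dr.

r**3*log(r**3 + 6)/3 - r**3/3 + 2*log(r**3 + 6) + C

Let u = r**3 + 6, so du = (3*r**2) dr.
The integral becomes (1/3)·∫ log(u) du; integrate by parts with u′=log(u), dv′=du.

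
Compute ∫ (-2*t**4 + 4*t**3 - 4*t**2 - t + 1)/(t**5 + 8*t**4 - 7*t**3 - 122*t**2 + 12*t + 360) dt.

-23*log(t - 3)/90 + 17*log(t - 2)/224 - 77*log(t + 2)/240 + 461*log(t + 5)/42 - 3593*log(t + 6)/288 + C

Factor the denominator: (t - 3)*(t - 2)*(t + 2)*(t + 5)*(t + 6).
Partial-fraction decomposition: -3593/(288*(t + 6)) + 461/(42*(t + 5)) - 77/(240*(t + 2)) + 17/(224*(t - 2)) - 23/(90*(t - 3)).
Integrate each term: A/(t−a) contributes A·log|t−a|.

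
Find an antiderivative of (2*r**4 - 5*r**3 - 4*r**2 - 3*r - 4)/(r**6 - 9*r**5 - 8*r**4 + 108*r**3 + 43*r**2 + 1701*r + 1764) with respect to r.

815889*log(r - 7)/6512704 + log(r + 1)/960 - 776*log(r + 4)/9075 - 429*log(r**2 + 9)/21025 + 4637*atan(r/3)/63075 - 1433/(2552*r - 17864) + C

Factor the denominator: (r - 7)**2*(r + 1)*(r + 4)*(r**2 + 9).
Partial-fraction decomposition: -(858*r - 4637)/(21025*(r**2 + 9)) - 776/(9075*(r + 4)) + 1/(960*(r + 1)) + 815889/(6512704*(r - 7)) + 1433/(2552*(r - 7)**2).
Integrate each term; A/(r−a) gives A·log|r−a|; the (Br+D)/(r²+p²) term gives a log and an atan.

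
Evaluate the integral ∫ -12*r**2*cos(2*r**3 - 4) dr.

Let u = 2*r**3 - 4, so du = (6*r**2) dr.
Rewriting, the integral becomes -2·∫ cos(u) du = -2·sin(u).
Substituting back, u = 2*r**3 - 4.

-2*sin(2*r**3 - 4) + C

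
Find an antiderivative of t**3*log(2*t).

Use integration by parts with u = log(2*t), dv = t**3 dt.
Then du = 1/t dt and v = t**4/4.

t**4*(log(t) + log(2))/4 - t**4/16 + C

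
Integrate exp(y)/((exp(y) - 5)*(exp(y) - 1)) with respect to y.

log(exp(y) - 5)/4 - log(exp(y) - 1)/4 + C

Let u = e^y, du = e^y dy.
The integral becomes ∫ du/((u-5)(u-1)); decompose into partial fractions.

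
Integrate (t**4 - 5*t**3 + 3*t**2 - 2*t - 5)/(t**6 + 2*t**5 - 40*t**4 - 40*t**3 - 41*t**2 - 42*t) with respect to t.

Factor the denominator: t*(t - 6)*(t + 1)*(t + 7)*(t**2 + 1).
Partial-fraction decomposition: -(91*t + 213)/(1850*(t**2 + 1)) - 356/(2275*(t + 7)) + 1/(14*(t + 1)) + 307/(20202*(t - 6)) + 5/(42*t).
Integrate each term; A/(t−a) gives A·log|t−a|; the (Bt+D)/(t²+p²) term gives a log and an atan.

5*log(t)/42 + 307*log(t - 6)/20202 + log(t + 1)/14 - 356*log(t + 7)/2275 - 91*log(t**2 + 1)/3700 - 213*atan(t)/1850 + C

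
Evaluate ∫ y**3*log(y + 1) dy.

y**4*log(y + 1)/4 - y**4/16 + y**3/12 - y**2/8 + y/4 - log(y + 1)/4 + C

Use integration by parts with u = log(y + 1), dv = y**3 dy.
Then du = 1/(y + 1) dy and v = y**4/4.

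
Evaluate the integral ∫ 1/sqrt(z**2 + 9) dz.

log(z + sqrt(z**2 + 9)) + C

Substitute z = 3·tan(θ), so dz = 3·sec(θ)^2 dθ and the radical becomes sqrt(z**2 + 9) = 3·sec(θ) by the Pythagorean identity.
Integrate the resulting trig expression in θ, then back-substitute tan(θ) = z/3, sec(θ) = sqrt(z**2 + 9)/3 (absorbing any constant into C).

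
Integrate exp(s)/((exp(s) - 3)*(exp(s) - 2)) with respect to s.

log(exp(s) - 3) - log(exp(s) - 2) + C

Let u = e^s, du = e^s ds.
The integral becomes ∫ du/((u-2)(u-3)); decompose into partial fractions.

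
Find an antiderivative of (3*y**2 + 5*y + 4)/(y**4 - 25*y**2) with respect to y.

-log(y)/5 + 52*log(y - 5)/125 - 27*log(y + 5)/125 + 4/(25*y) + C

Factor the denominator: y**2*(y - 5)*(y + 5).
Partial-fraction decomposition: -27/(125*(y + 5)) + 52/(125*(y - 5)) - 1/(5*y) - 4/(25*y**2).
Integrate each term; A/(y−a) gives A·log|y−a|; A/(y−a)² gives −A/(y−a).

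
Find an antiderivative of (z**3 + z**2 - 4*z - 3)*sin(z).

Use integration by parts with u = z**3 + z**2 - 4*z - 3, dv = sin(z) dz, so v = -cos(z).
Apply parts 3 times (tabular method): alternate signs, differentiate u down to 0, integrate dv up.

-z**3*cos(z) + 3*z**2*sin(z) - z**2*cos(z) + 2*z*sin(z) + 10*z*cos(z) - 10*sin(z) + 5*cos(z) + C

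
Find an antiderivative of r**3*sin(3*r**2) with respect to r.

-r**2*cos(3*r**2)/6 + sin(3*r**2)/18 + C

Let u = r², du = 2r dr; rewrite as (1/2)∫ u^1·sin(3u) du.
Now integrate by parts 1 time.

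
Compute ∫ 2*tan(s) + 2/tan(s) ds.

2*log(tan(s)) + C

Let u = tan(s), so du = (tan(s)**2 + 1) ds.
Rewriting, the integral becomes 2·∫ 1/u du = 2·log(u).
Substituting back, u = tan(s).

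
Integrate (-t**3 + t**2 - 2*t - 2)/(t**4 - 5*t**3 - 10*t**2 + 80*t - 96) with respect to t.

Factor the denominator: (t - 4)*(t - 3)*(t - 2)*(t + 4).
Partial-fraction decomposition: -43/(168*(t + 4)) - 5/(6*(t - 2)) + 26/(7*(t - 3)) - 29/(8*(t - 4)).
Integrate each term: A/(t−a) contributes A·log|t−a|.

-29*log(t - 4)/8 + 26*log(t - 3)/7 - 5*log(t - 2)/6 - 43*log(t + 4)/168 + C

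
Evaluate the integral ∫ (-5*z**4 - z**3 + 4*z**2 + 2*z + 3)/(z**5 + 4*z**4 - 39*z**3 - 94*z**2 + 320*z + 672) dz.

Factor the denominator: (z - 4)**2*(z + 2)*(z + 3)*(z + 7).
Partial-fraction decomposition: -11477/(2420*(z + 7)) + 345/(196*(z + 3)) - 19/(60*(z + 2)) - 121021/(71148*(z - 4)) - 423/(154*(z - 4)**2).
Integrate each term; A/(z−a) gives A·log|z−a|; A/(z−a)² gives −A/(z−a).

-121021*log(z - 4)/71148 - 19*log(z + 2)/60 + 345*log(z + 3)/196 - 11477*log(z + 7)/2420 + 423/(154*z - 616) + C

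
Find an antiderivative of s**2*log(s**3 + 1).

s**3*log(s**3 + 1)/3 - s**3/3 + log(s**3 + 1)/3 + C

Let u = s**3 + 1, so du = (3*s**2) ds.
The integral becomes (1/3)·∫ log(u) du; integrate by parts with u′=log(u), dv′=du.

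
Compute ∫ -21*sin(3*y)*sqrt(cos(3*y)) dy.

Let u = cos(3*y), so du = (-3*sin(3*y)) dy.
Rewriting, the integral becomes 7·∫ √u du = 7·(2/3)u^(3/2).
Substituting back, u = cos(3*y).

14*cos(3*y)**(3/2)/3 + C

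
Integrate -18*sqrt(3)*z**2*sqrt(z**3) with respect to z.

-4*sqrt(3)*(z**3)**(3/2) + C

Let u = 3*z**3, so du = (9*z**2) dz.
Rewriting, the integral becomes -2·∫ √u du = -2·(2/3)u^(3/2).
Substituting back, u = 3*z**3.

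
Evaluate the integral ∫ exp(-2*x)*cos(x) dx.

Let I denote the integral. Integrate by parts with u = cos(x), dv = exp(-2*x) dx, so v = -exp(-2*x)/2: I = -exp(-2*x)*cos(x)/2 − (1/2)·∫ exp(-2*x)*sin(x) dx.
Apply parts again with u = sin(x), dv = exp(-2*x) dx: ∫ exp(-2*x)*sin(x) dx = -exp(-2*x)*sin(x)/2 + (1/2)·I. Substituting back brings back I: I = exp(-2*x)*sin(x)/4 - exp(-2*x)*cos(x)/2 − (1/4)·I.
Solving for I: (1 + 1/4)·I equals the remaining terms, so I = (4/5)·(exp(-2*x)*sin(x)/4 - exp(-2*x)*cos(x)/2).

exp(-2*x)*sin(x)/5 - 2*exp(-2*x)*cos(x)/5 + C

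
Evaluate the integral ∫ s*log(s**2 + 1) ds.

s**2*log(s**2 + 1)/2 - s**2/2 + log(s**2 + 1)/2 + C

Let u = s**2 + 1, so du = (2*s) ds.
The integral becomes (1/2)·∫ log(u) du; integrate by parts with u′=log(u), dv′=du.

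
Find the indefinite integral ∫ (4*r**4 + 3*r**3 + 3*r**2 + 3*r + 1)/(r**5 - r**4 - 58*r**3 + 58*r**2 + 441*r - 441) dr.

Factor the denominator: (r - 7)*(r - 3)*(r - 1)*(r + 3)*(r + 7).
Partial-fraction decomposition: 4351/(2240*(r + 7)) - 131/(480*(r + 3)) + 7/(192*(r - 1)) - 221/(240*(r - 3)) + 5401/(1680*(r - 7)).
Integrate each term: A/(r−a) contributes A·log|r−a|.

5401*log(r - 7)/1680 - 221*log(r - 3)/240 + 7*log(r - 1)/192 - 131*log(r + 3)/480 + 4351*log(r + 7)/2240 + C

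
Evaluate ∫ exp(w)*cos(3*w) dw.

Let I denote the integral. Integrate by parts with u = cos(3*w), dv = exp(w) dw, so v = exp(w): I = exp(w)*cos(3*w) + 3·∫ exp(w)*sin(3*w) dw.
Apply parts again with u = sin(3*w), dv = exp(w) dw: ∫ exp(w)*sin(3*w) dw = exp(w)*sin(3*w) − 3·I. Substituting back brings back I: I = 3*exp(w)*sin(3*w) + exp(w)*cos(3*w) − 9·I.
Solving for I: (1 + 9)·I equals the remaining terms, so I = (1/10)·(3*exp(w)*sin(3*w) + exp(w)*cos(3*w)).

3*exp(w)*sin(3*w)/10 + exp(w)*cos(3*w)/10 + C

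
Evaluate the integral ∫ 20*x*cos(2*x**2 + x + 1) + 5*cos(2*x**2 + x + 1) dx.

Let u = 2*x**2 + x + 1, so du = (4*x + 1) dx.
Rewriting, the integral becomes 5·∫ cos(u) du = 5·sin(u).
Substituting back, u = 2*x**2 + x + 1.

5*sin(2*x**2 + x + 1) + C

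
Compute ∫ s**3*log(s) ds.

Use integration by parts with u = log(s), dv = s**3 ds.
Then du = 1/s ds and v = s**4/4.

s**4*log(s)/4 - s**4/16 + C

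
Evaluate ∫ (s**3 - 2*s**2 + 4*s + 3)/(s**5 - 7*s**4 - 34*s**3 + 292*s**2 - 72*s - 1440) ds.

57*log(s - 6)/64 - 14*log(s - 5)/11 + 17*log(s - 4)/40 + log(s + 2)/64 - 103*log(s + 6)/1760 + C

Factor the denominator: (s - 6)*(s - 5)*(s - 4)*(s + 2)*(s + 6).
Partial-fraction decomposition: -103/(1760*(s + 6)) + 1/(64*(s + 2)) + 17/(40*(s - 4)) - 14/(11*(s - 5)) + 57/(64*(s - 6)).
Integrate each term: A/(s−a) contributes A·log|s−a|.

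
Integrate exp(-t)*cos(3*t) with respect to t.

Let I denote the integral. Integrate by parts with u = cos(3*t), dv = exp(-t) dt, so v = -exp(-t): I = -exp(-t)*cos(3*t) − 3·∫ exp(-t)*sin(3*t) dt.
Apply parts again with u = sin(3*t), dv = exp(-t) dt: ∫ exp(-t)*sin(3*t) dt = -exp(-t)*sin(3*t) + 3·I. Substituting back brings back I: I = 3*exp(-t)*sin(3*t) - exp(-t)*cos(3*t) − 9·I.
Solving for I: (1 + 9)·I equals the remaining terms, so I = (1/10)·(3*exp(-t)*sin(3*t) - exp(-t)*cos(3*t)).

3*exp(-t)*sin(3*t)/10 - exp(-t)*cos(3*t)/10 + C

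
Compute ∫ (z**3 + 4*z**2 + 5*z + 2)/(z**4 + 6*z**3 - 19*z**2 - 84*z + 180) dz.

10*log(z - 3)/9 - 9*log(z - 2)/14 - 6*log(z + 5)/7 + 25*log(z + 6)/18 + C

Factor the denominator: (z - 3)*(z - 2)*(z + 5)*(z + 6).
Partial-fraction decomposition: 25/(18*(z + 6)) - 6/(7*(z + 5)) - 9/(14*(z - 2)) + 10/(9*(z - 3)).
Integrate each term: A/(z−a) contributes A·log|z−a|.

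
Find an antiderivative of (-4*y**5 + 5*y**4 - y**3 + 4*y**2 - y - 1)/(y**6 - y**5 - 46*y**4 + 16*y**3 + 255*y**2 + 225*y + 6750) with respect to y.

Factor the denominator: (y - 6)*(y - 5)*(y + 5)**2*(y**2 + 9).
Partial-fraction decomposition: -(3173*y - 2877)/(13005*(y**2 + 9)) - 6943671/(3496900*(y + 5)) + 7927/(1870*(y + 5)**2) + 4703/(1700*(y - 5)) - 24703/(5445*(y - 6)).
Integrate each term; A/(y−a) gives A·log|y−a|; the (By+D)/(y²+p²) term gives a log and an atan.

-24703*log(y - 6)/5445 + 4703*log(y - 5)/1700 - 6943671*log(y + 5)/3496900 - 3173*log(y**2 + 9)/26010 + 959*atan(y/3)/13005 - 7927/(1870*y + 9350) + C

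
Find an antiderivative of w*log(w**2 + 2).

Let u = w**2 + 2, so du = (2*w) dw.
The integral becomes (1/2)·∫ log(u) du; integrate by parts with u′=log(u), dv′=du.

w**2*log(w**2 + 2)/2 - w**2/2 + log(w**2 + 2) + C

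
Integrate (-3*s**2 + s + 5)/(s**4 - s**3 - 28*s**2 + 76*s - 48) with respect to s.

-13*log(s - 4)/20 + 5*log(s - 2)/16 + log(s - 1)/7 + 109*log(s + 6)/560 + C

Factor the denominator: (s - 4)*(s - 2)*(s - 1)*(s + 6).
Partial-fraction decomposition: 109/(560*(s + 6)) + 1/(7*(s - 1)) + 5/(16*(s - 2)) - 13/(20*(s - 4)).
Integrate each term: A/(s−a) contributes A·log|s−a|.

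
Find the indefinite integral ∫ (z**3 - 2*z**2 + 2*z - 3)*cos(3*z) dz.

z**3*sin(3*z)/3 - 2*z**2*sin(3*z)/3 + z**2*cos(3*z)/3 + 4*z*sin(3*z)/9 - 4*z*cos(3*z)/9 - 23*sin(3*z)/27 + 4*cos(3*z)/27 + C

Use integration by parts with u = z**3 - 2*z**2 + 2*z - 3, dv = cos(3*z) dz, so v = sin(3*z)/3.
Apply parts 3 times (tabular method): alternate signs, differentiate u down to 0, integrate dv up.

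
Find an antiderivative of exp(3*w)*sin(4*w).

3*exp(3*w)*sin(4*w)/25 - 4*exp(3*w)*cos(4*w)/25 + C

Let I denote the integral. Integrate by parts with u = sin(4*w), dv = exp(3*w) dw, so v = exp(3*w)/3: I = exp(3*w)*sin(4*w)/3 − (4/3)·∫ exp(3*w)*cos(4*w) dw.
Apply parts again with u = cos(4*w), dv = exp(3*w) dw: ∫ exp(3*w)*cos(4*w) dw = exp(3*w)*cos(4*w)/3 + (4/3)·I. Substituting back brings back I: I = exp(3*w)*sin(4*w)/3 - 4*exp(3*w)*cos(4*w)/9 − (16/9)·I.
Solving for I: (1 + 16/9)·I equals the remaining terms, so I = (9/25)·(exp(3*w)*sin(4*w)/3 - 4*exp(3*w)*cos(4*w)/9).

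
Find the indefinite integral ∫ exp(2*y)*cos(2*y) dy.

exp(2*y)*sin(2*y)/4 + exp(2*y)*cos(2*y)/4 + C

Let I denote the integral. Integrate by parts with u = cos(2*y), dv = exp(2*y) dy, so v = exp(2*y)/2: I = exp(2*y)*cos(2*y)/2 + ∫ exp(2*y)*sin(2*y) dy.
Apply parts again with u = sin(2*y), dv = exp(2*y) dy: ∫ exp(2*y)*sin(2*y) dy = exp(2*y)*sin(2*y)/2 − I. Substituting back brings back I: I = exp(2*y)*sin(2*y)/2 + exp(2*y)*cos(2*y)/2 − I.
Solving for I: (1 + 1)·I equals the remaining terms, so I = (1/2)·(exp(2*y)*sin(2*y)/2 + exp(2*y)*cos(2*y)/2).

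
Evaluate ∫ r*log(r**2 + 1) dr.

Let u = r**2 + 1, so du = (2*r) dr.
The integral becomes (1/2)·∫ log(u) du; integrate by parts with u′=log(u), dv′=du.

r**2*log(r**2 + 1)/2 - r**2/2 + log(r**2 + 1)/2 + C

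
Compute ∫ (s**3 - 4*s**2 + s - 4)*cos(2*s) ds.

Use integration by parts with u = s**3 - 4*s**2 + s - 4, dv = cos(2*s) ds, so v = sin(2*s)/2.
Apply parts 3 times (tabular method): alternate signs, differentiate u down to 0, integrate dv up.

s**3*sin(2*s)/2 - 2*s**2*sin(2*s) + 3*s**2*cos(2*s)/4 - s*sin(2*s)/4 - 2*s*cos(2*s) - sin(2*s) - cos(2*s)/8 + C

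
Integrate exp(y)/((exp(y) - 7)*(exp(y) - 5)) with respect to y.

log(exp(y) - 7)/2 - log(exp(y) - 5)/2 + C

Let u = e^y, du = e^y dy.
The integral becomes ∫ du/((u-7)(u-5)); decompose into partial fractions.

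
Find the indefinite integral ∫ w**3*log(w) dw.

Use integration by parts with u = log(w), dv = w**3 dw.
Then du = 1/w dw and v = w**4/4.

w**4*log(w)/4 - w**4/16 + C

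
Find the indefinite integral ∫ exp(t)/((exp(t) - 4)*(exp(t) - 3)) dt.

Let u = e^t, du = e^t dt.
The integral becomes ∫ du/((u-3)(u-4)); decompose into partial fractions.

log(exp(t) - 4) - log(exp(t) - 3) + C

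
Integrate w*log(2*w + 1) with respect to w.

Use integration by parts with u = log(2*w + 1), dv = w dw.
Then du = 2/(2*w + 1) dw and v = w**2/2.

w**2*log(2*w + 1)/2 - w**2/4 + w/4 - log(2*w + 1)/8 + C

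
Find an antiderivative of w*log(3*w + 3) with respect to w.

w**2*log(3*w + 3)/2 - w**2/4 + w/2 - log(w + 1)/2 + C

Use integration by parts with u = log(3*w + 3), dv = w dw.
Then du = 3/(3*w + 3) dw and v = w**2/2.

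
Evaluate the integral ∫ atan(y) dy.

y*atan(y) - log(y**2 + 1)/2 + C

Use integration by parts with u = arctan(y), dv = dy.
Then du = 1/(y**2 + 1) dy.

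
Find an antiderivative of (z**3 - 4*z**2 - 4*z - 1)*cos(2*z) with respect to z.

z**3*sin(2*z)/2 - 2*z**2*sin(2*z) + 3*z**2*cos(2*z)/4 - 11*z*sin(2*z)/4 - 2*z*cos(2*z) + sin(2*z)/2 - 11*cos(2*z)/8 + C

Use integration by parts with u = z**3 - 4*z**2 - 4*z - 1, dv = cos(2*z) dz, so v = sin(2*z)/2.
Apply parts 3 times (tabular method): alternate signs, differentiate u down to 0, integrate dv up.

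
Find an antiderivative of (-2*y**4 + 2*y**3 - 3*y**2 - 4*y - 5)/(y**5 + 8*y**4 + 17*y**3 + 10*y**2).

9*log(y)/20 - 2*log(y + 1) + 19*log(y + 2)/4 - 26*log(y + 5)/5 + 1/(2*y) + C

Factor the denominator: y**2*(y + 1)*(y + 2)*(y + 5).
Partial-fraction decomposition: -26/(5*(y + 5)) + 19/(4*(y + 2)) - 2/(y + 1) + 9/(20*y) - 1/(2*y**2).
Integrate each term; A/(y−a) gives A·log|y−a|; A/(y−a)² gives −A/(y−a).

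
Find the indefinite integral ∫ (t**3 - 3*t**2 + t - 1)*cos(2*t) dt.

Use integration by parts with u = t**3 - 3*t**2 + t - 1, dv = cos(2*t) dt, so v = sin(2*t)/2.
Apply parts 3 times (tabular method): alternate signs, differentiate u down to 0, integrate dv up.

t**3*sin(2*t)/2 - 3*t**2*sin(2*t)/2 + 3*t**2*cos(2*t)/4 - t*sin(2*t)/4 - 3*t*cos(2*t)/2 + sin(2*t)/4 - cos(2*t)/8 + C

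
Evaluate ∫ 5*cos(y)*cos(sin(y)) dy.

5*sin(sin(y)) + C

Let u = sin(y), so du = (cos(y)) dy.
Rewriting, the integral becomes 5·∫ cos(u) du = 5·sin(u).
Substituting back, u = sin(y).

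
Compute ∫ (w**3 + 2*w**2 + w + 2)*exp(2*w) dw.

Use integration by parts with u = w**3 + 2*w**2 + w + 2, dv = exp(2*w) dw, so v = exp(2*w)/2.
Apply parts 3 times (tabular method): alternate signs, differentiate u down to 0, integrate dv up.

(4*w**3 + 2*w**2 + 2*w + 7)*exp(2*w)/8 + C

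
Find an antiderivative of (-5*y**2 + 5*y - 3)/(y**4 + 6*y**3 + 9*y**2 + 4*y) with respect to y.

Factor the denominator: y*(y + 1)**2*(y + 4).
Partial-fraction decomposition: 103/(36*(y + 4)) - 19/(9*(y + 1)) + 13/(3*(y + 1)**2) - 3/(4*y).
Integrate each term; A/(y−a) gives A·log|y−a|; A/(y−a)² gives −A/(y−a).

-3*log(y)/4 - 19*log(y + 1)/9 + 103*log(y + 4)/36 - 13/(3*y + 3) + C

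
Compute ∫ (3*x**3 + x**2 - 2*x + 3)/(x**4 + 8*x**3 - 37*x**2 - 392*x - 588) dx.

Factor the denominator: (x - 7)*(x + 2)*(x + 6)*(x + 7).
Partial-fraction decomposition: 963/(70*(x + 7)) - 597/(52*(x + 6)) + 13/(180*(x + 2)) + 1067/(1638*(x - 7)).
Integrate each term: A/(x−a) contributes A·log|x−a|.

1067*log(x - 7)/1638 + 13*log(x + 2)/180 - 597*log(x + 6)/52 + 963*log(x + 7)/70 + C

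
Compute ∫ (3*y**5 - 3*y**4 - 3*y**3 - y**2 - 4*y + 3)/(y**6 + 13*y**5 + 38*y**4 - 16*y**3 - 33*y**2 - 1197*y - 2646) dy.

43*log(y - 3)/1000 + 113*log(y + 2)/1625 + 2624759*log(y + 7)/841000 - 10213*log(y**2 + 9)/87464 - 27167*atan(y/3)/131196 + 56613/(2900*y + 20300) + C

Factor the denominator: (y - 3)*(y + 2)*(y + 7)**2*(y**2 + 9).
Partial-fraction decomposition: -7*(1459*y + 3881)/(43732*(y**2 + 9)) + 2624759/(841000*(y + 7)) - 56613/(2900*(y + 7)**2) + 113/(1625*(y + 2)) + 43/(1000*(y - 3)).
Integrate each term; A/(y−a) gives A·log|y−a|; the (By+D)/(y²+p²) term gives a log and an atan.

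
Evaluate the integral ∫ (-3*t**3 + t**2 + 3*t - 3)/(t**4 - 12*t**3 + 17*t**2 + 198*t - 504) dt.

Factor the denominator: (t - 7)*(t - 6)*(t - 3)*(t + 4).
Partial-fraction decomposition: -193/(770*(t + 4)) - 11/(14*(t - 3)) + 199/(10*(t - 6)) - 481/(22*(t - 7)).
Integrate each term: A/(t−a) contributes A·log|t−a|.

-481*log(t - 7)/22 + 199*log(t - 6)/10 - 11*log(t - 3)/14 - 193*log(t + 4)/770 + C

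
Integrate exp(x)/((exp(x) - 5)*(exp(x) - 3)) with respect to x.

log(exp(x) - 5)/2 - log(exp(x) - 3)/2 + C

Let u = e^x, du = e^x dx.
The integral becomes ∫ du/((u-5)(u-3)); decompose into partial fractions.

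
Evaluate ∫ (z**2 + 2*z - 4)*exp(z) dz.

(z**2 - 4)*exp(z) + C

Use integration by parts with u = z**2 + 2*z - 4, dv = exp(z) dz, so v = exp(z).
Apply parts 2 times (tabular method): alternate signs, differentiate u down to 0, integrate dv up.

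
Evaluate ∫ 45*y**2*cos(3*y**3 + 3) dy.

Let u = 3*y**3 + 3, so du = (9*y**2) dy.
Rewriting, the integral becomes 5·∫ cos(u) du = 5·sin(u).
Substituting back, u = 3*y**3 + 3.

5*sin(3*y**3 + 3) + C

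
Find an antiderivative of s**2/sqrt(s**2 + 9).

Substitute s = 3·tan(θ), so ds = 3·sec(θ)^2 dθ and the radical becomes sqrt(s**2 + 9) = 3·sec(θ) by the Pythagorean identity.
Integrate the resulting trig expression in θ, then back-substitute tan(θ) = s/3, sec(θ) = sqrt(s**2 + 9)/3 (absorbing any constant into C).

s*sqrt(s**2 + 9)/2 - 9*log(s + sqrt(s**2 + 9))/2 + C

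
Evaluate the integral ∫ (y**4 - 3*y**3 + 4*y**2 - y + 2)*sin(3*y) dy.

-y**4*cos(3*y)/3 + 4*y**3*sin(3*y)/9 + y**3*cos(3*y) - y**2*sin(3*y) - 8*y**2*cos(3*y)/9 + 16*y*sin(3*y)/27 - y*cos(3*y)/3 + sin(3*y)/9 - 38*cos(3*y)/81 + C

Use integration by parts with u = y**4 - 3*y**3 + 4*y**2 - y + 2, dv = sin(3*y) dy, so v = -cos(3*y)/3.
Apply parts 4 times (tabular method): alternate signs, differentiate u down to 0, integrate dv up.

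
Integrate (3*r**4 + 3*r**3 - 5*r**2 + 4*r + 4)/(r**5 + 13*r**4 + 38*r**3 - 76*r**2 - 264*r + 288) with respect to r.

log(r - 2)/6 - 9*log(r - 1)/245 + 121*log(r + 4)/30 - 57*log(r + 6)/49 + 190/(7*r + 42) + C

Factor the denominator: (r - 2)*(r - 1)*(r + 4)*(r + 6)**2.
Partial-fraction decomposition: -57/(49*(r + 6)) - 190/(7*(r + 6)**2) + 121/(30*(r + 4)) - 9/(245*(r - 1)) + 1/(6*(r - 2)).
Integrate each term; A/(r−a) gives A·log|r−a|; A/(r−a)² gives −A/(r−a).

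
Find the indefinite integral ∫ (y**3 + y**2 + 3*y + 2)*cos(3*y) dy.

Use integration by parts with u = y**3 + y**2 + 3*y + 2, dv = cos(3*y) dy, so v = sin(3*y)/3.
Apply parts 3 times (tabular method): alternate signs, differentiate u down to 0, integrate dv up.

y**3*sin(3*y)/3 + y**2*sin(3*y)/3 + y**2*cos(3*y)/3 + 7*y*sin(3*y)/9 + 2*y*cos(3*y)/9 + 16*sin(3*y)/27 + 7*cos(3*y)/27 + C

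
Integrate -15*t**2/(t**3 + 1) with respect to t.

-5*log(t**3 + 1) + C

Let u = t**3 + 1, so du = (3*t**2) dt.
Rewriting, the integral becomes -5·∫ 1/u du = -5·log(u).
Substituting back, u = t**3 + 1.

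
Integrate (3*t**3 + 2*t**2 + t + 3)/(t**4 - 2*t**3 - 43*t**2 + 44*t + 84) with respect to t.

Factor the denominator: (t - 7)*(t - 2)*(t + 1)*(t + 6).
Partial-fraction decomposition: 579/(520*(t + 6)) + 1/(120*(t + 1)) - 37/(120*(t - 2)) + 1137/(520*(t - 7)).
Integrate each term: A/(t−a) contributes A·log|t−a|.

1137*log(t - 7)/520 - 37*log(t - 2)/120 + log(t + 1)/120 + 579*log(t + 6)/520 + C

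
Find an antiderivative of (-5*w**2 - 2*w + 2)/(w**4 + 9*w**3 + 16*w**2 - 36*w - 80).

-11*log(w - 2)/84 + 7*log(w + 2)/12 - 35*log(w + 4)/6 + 113*log(w + 5)/21 + C

Factor the denominator: (w - 2)*(w + 2)*(w + 4)*(w + 5).
Partial-fraction decomposition: 113/(21*(w + 5)) - 35/(6*(w + 4)) + 7/(12*(w + 2)) - 11/(84*(w - 2)).
Integrate each term: A/(w−a) contributes A·log|w−a|.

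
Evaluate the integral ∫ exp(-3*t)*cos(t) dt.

exp(-3*t)*sin(t)/10 - 3*exp(-3*t)*cos(t)/10 + C

Let I denote the integral. Integrate by parts with u = cos(t), dv = exp(-3*t) dt, so v = -exp(-3*t)/3: I = -exp(-3*t)*cos(t)/3 − (1/3)·∫ exp(-3*t)*sin(t) dt.
Apply parts again with u = sin(t), dv = exp(-3*t) dt: ∫ exp(-3*t)*sin(t) dt = -exp(-3*t)*sin(t)/3 + (1/3)·I. Substituting back brings back I: I = exp(-3*t)*sin(t)/9 - exp(-3*t)*cos(t)/3 − (1/9)·I.
Solving for I: (1 + 1/9)·I equals the remaining terms, so I = (9/10)·(exp(-3*t)*sin(t)/9 - exp(-3*t)*cos(t)/3).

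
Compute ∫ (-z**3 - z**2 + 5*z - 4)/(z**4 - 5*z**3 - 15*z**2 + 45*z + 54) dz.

Factor the denominator: (z - 6)*(z - 3)*(z + 1)*(z + 3).
Partial-fraction decomposition: 1/(108*(z + 3)) - 9/(56*(z + 1)) + 25/(72*(z - 3)) - 226/(189*(z - 6)).
Integrate each term: A/(z−a) contributes A·log|z−a|.

-226*log(z - 6)/189 + 25*log(z - 3)/72 - 9*log(z + 1)/56 + log(z + 3)/108 + C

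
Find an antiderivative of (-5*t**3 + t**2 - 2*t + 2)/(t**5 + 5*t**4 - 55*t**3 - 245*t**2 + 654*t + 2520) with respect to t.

Factor the denominator: (t - 6)*(t - 4)*(t + 3)*(t + 5)*(t + 7).
Partial-fraction decomposition: 445/(286*(t + 7)) - 331/(198*(t + 5)) + 19/(63*(t + 3)) + 155/(693*(t - 4)) - 527/(1287*(t - 6)).
Integrate each term: A/(t−a) contributes A·log|t−a|.

-527*log(t - 6)/1287 + 155*log(t - 4)/693 + 19*log(t + 3)/63 - 331*log(t + 5)/198 + 445*log(t + 7)/286 + C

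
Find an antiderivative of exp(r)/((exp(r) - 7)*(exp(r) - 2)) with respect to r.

Let u = e^r, du = e^r dr.
The integral becomes ∫ du/((u-7)(u-2)); decompose into partial fractions.

log(exp(r) - 7)/5 - log(exp(r) - 2)/5 + C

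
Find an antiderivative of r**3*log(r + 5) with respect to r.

Use integration by parts with u = log(r + 5), dv = r**3 dr.
Then du = 1/(r + 5) dr and v = r**4/4.

r**4*log(r + 5)/4 - r**4/16 + 5*r**3/12 - 25*r**2/8 + 125*r/4 - 625*log(r + 5)/4 + C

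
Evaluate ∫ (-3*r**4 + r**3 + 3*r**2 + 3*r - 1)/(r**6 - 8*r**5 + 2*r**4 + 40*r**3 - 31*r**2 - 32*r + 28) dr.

Factor the denominator: (r - 7)*(r - 2)*(r - 1)**2*(r + 1)*(r + 2).
Partial-fraction decomposition: 17/(108*(r + 2)) - 5/(96*(r + 1)) + 1/(36*(r - 1)) + 1/(12*(r - 1)**2) + 23/(60*(r - 2)) - 2231/(4320*(r - 7)).
Integrate each term; A/(r−a) gives A·log|r−a|; A/(r−a)² gives −A/(r−a).

-2231*log(r - 7)/4320 + 23*log(r - 2)/60 + log(r - 1)/36 - 5*log(r + 1)/96 + 17*log(r + 2)/108 - 1/(12*r - 12) + C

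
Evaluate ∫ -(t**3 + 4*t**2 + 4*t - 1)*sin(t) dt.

t**3*cos(t) - 3*t**2*sin(t) + 4*t**2*cos(t) - 8*t*sin(t) - 2*t*cos(t) + 2*sin(t) - 9*cos(t) + C

Use integration by parts with u = t**3 + 4*t**2 + 4*t - 1, dv = -sin(t) dt, so v = cos(t).
Apply parts 3 times (tabular method): alternate signs, differentiate u down to 0, integrate dv up.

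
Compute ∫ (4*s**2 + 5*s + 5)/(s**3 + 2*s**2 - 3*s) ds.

-5*log(s)/3 + 7*log(s - 1)/2 + 13*log(s + 3)/6 + C

Factor the denominator: s*(s - 1)*(s + 3).
Partial-fraction decomposition: 13/(6*(s + 3)) + 7/(2*(s - 1)) - 5/(3*s).
Integrate each term: A/(s−a) contributes A·log|s−a|.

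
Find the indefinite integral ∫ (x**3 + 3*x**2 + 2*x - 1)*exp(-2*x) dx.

(-4*x**3 - 18*x**2 - 26*x - 9)*exp(-2*x)/8 + C

Use integration by parts with u = x**3 + 3*x**2 + 2*x - 1, dv = exp(-2*x) dx, so v = -exp(-2*x)/2.
Apply parts 3 times (tabular method): alternate signs, differentiate u down to 0, integrate dv up.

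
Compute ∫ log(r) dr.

Use integration by parts with u = log(r), dv = dr.
Then du = 1/r dr and v = r.

r*log(r) - r + C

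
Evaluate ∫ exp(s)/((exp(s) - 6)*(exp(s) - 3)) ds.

Let u = e^s, du = e^s ds.
The integral becomes ∫ du/((u-6)(u-3)); decompose into partial fractions.

log(exp(s) - 6)/3 - log(exp(s) - 3)/3 + C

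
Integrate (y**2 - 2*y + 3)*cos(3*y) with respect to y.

Use integration by parts with u = y**2 - 2*y + 3, dv = cos(3*y) dy, so v = sin(3*y)/3.
Apply parts 2 times (tabular method): alternate signs, differentiate u down to 0, integrate dv up.

y**2*sin(3*y)/3 - 2*y*sin(3*y)/3 + 2*y*cos(3*y)/9 + 25*sin(3*y)/27 - 2*cos(3*y)/9 + C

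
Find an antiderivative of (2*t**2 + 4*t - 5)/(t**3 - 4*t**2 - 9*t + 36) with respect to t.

43*log(t - 4)/7 - 25*log(t - 3)/6 + log(t + 3)/42 + C

Factor the denominator: (t - 4)*(t - 3)*(t + 3).
Partial-fraction decomposition: 1/(42*(t + 3)) - 25/(6*(t - 3)) + 43/(7*(t - 4)).
Integrate each term: A/(t−a) contributes A·log|t−a|.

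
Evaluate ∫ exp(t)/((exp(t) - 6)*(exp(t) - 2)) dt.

log(exp(t) - 6)/4 - log(exp(t) - 2)/4 + C

Let u = e^t, du = e^t dt.
The integral becomes ∫ du/((u-6)(u-2)); decompose into partial fractions.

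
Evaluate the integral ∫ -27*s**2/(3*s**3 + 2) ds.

Let u = 3*s**3 + 2, so du = (9*s**2) ds.
Rewriting, the integral becomes -3·∫ 1/u du = -3·log(u).
Substituting back, u = 3*s**3 + 2.

-3*log(3*s**3 + 2) + C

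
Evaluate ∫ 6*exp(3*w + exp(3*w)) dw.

Let u = exp(3*w), so du = (3*exp(3*w)) dw.
Rewriting, the integral becomes 2·∫ e^u du = 2·e^u.
Substituting back, u = exp(3*w).

2*exp(exp(3*w)) + C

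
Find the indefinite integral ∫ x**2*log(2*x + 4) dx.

x**3*log(2*x + 4)/3 - x**3/9 + x**2/3 - 4*x/3 + 8*log(x + 2)/3 + C

Use integration by parts with u = log(2*x + 4), dv = x**2 dx.
Then du = 2/(2*x + 4) dx and v = x**3/3.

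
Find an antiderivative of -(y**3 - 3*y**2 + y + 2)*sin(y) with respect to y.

Use integration by parts with u = y**3 - 3*y**2 + y + 2, dv = -sin(y) dy, so v = cos(y).
Apply parts 3 times (tabular method): alternate signs, differentiate u down to 0, integrate dv up.

y**3*cos(y) - 3*y**2*sin(y) - 3*y**2*cos(y) + 6*y*sin(y) - 5*y*cos(y) + 5*sin(y) + 8*cos(y) + C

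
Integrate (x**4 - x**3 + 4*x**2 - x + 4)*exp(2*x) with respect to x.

(4*x**4 - 12*x**3 + 34*x**2 - 38*x + 35)*exp(2*x)/8 + C

Use integration by parts with u = x**4 - x**3 + 4*x**2 - x + 4, dv = exp(2*x) dx, so v = exp(2*x)/2.
Apply parts 4 times (tabular method): alternate signs, differentiate u down to 0, integrate dv up.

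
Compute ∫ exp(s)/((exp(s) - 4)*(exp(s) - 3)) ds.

Let u = e^s, du = e^s ds.
The integral becomes ∫ du/((u-4)(u-3)); decompose into partial fractions.

log(exp(s) - 4) - log(exp(s) - 3) + C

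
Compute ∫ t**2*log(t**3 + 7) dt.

t**3*log(t**3 + 7)/3 - t**3/3 + 7*log(t**3 + 7)/3 + C

Let u = t**3 + 7, so du = (3*t**2) dt.
The integral becomes (1/3)·∫ log(u) du; integrate by parts with u′=log(u), dv′=du.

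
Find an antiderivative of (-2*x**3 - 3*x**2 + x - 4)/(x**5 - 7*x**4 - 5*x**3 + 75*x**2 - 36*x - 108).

-269*log(x - 6)/378 + 41*log(x - 3)/36 - log(x - 2)/2 + log(x + 1)/28 + log(x + 3)/27 + C

Factor the denominator: (x - 6)*(x - 3)*(x - 2)*(x + 1)*(x + 3).
Partial-fraction decomposition: 1/(27*(x + 3)) + 1/(28*(x + 1)) - 1/(2*(x - 2)) + 41/(36*(x - 3)) - 269/(378*(x - 6)).
Integrate each term: A/(x−a) contributes A·log|x−a|.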